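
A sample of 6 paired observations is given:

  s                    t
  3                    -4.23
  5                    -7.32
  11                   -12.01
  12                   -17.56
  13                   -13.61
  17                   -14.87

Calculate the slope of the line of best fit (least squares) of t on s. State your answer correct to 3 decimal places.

-0.835

n = 6, Σx = 61, Σy = -69.6, Σxy = -821.84, Σx² = 757
Sxx = Σx² − (Σx)²/n = 757 − 620.166667 = 136.833333
Sxy = Σxy − (Σx)(Σy)/n = -821.84 − (-707.6) = -114.24
b = Sxy/Sxx = -114.24/136.833333 = -0.834884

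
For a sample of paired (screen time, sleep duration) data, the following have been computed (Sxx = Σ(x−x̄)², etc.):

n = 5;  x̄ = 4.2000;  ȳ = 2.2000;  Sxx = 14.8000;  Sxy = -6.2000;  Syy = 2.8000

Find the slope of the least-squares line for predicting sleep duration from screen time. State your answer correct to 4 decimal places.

-0.4189

b = Sxy/Sxx = -6.2/14.8 = -0.418919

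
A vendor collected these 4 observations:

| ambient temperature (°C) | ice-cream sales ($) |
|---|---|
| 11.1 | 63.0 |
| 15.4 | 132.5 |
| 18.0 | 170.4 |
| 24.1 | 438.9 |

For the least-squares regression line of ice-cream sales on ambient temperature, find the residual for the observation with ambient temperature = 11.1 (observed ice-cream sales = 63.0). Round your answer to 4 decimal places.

37.9431

n = 4, Σx = 68.6, Σy = 804.8, Σxy = 16384.49, Σx² = 1265.18
Sxx = Σx² − (Σx)²/n = 1265.18 − 1176.49 = 88.69
Sxy = Σxy − (Σx)(Σy)/n = 16384.49 − 13802.32 = 2582.17
b = Sxy/Sxx = 2582.17/88.69 = 29.114556
a = ȳ − b·x̄ = 201.2 − 29.114556·17.15 = -298.114641
ŷ(11.1) = -298.114641 + 29.114556·11.1 = 25.056934
residual = y − ŷ = 63.0 − 25.056934 = 37.943066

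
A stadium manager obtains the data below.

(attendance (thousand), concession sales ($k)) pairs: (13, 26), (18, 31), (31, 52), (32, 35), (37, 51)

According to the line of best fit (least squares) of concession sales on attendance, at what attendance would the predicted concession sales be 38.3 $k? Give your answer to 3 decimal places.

n = 5, Σx = 131, Σy = 195, Σxy = 5515, Σx² = 3847
Sxx = Σx² − (Σx)²/n = 3847 − 3432.2 = 414.8
Sxy = Σxy − (Σx)(Σy)/n = 5515 − 5109 = 406
b = Sxy/Sxx = 406/414.8 = 0.978785
a = ȳ − b·x̄ = 39 − 0.978785·26.2 = 13.355834
Set a + b·x = 38.3: x = (38.3 − 13.355834) / 0.978785 = 25.484828

25.485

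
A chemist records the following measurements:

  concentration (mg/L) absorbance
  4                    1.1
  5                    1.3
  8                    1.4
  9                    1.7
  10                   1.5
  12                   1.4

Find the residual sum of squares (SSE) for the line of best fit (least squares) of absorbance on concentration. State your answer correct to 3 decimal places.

0.113

n = 6, Σx = 48, Σy = 8.4, Σxy = 69.2, Σx² = 430, Σy² = 11.96
Sxx = Σx² − (Σx)²/n = 430 − 384 = 46
Sxy = Σxy − (Σx)(Σy)/n = 69.2 − 67.2 = 2
Syy = Σy² − (Σy)²/n = 11.96 − 11.76 = 0.2
b = Sxy/Sxx = 2/46 = 0.043478
SSE = Syy − b·Sxy = 0.2 − 0.043478·2 = 0.113043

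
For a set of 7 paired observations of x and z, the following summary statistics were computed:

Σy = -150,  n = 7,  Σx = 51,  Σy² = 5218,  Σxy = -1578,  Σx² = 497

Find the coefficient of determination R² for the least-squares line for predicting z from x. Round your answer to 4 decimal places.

0.9365

Sxx = Σx² − (Σx)²/n = 497 − 371.571429 = 125.428571
Sxy = Σxy − (Σx)(Σy)/n = -1578 − (-1092.857143) = -485.142857
Syy = Σy² − (Σy)²/n = 5218 − 3214.285714 = 2003.714286
R² = Sxy²/(Sxx·Syy) = (-485.142857)²/(125.428571·2003.714286) = 0.936498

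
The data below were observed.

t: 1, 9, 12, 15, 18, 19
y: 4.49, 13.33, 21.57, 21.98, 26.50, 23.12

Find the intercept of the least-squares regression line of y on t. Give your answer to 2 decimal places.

n = 6, Σx = 74, Σy = 110.99, Σxy = 1629.28, Σx² = 1136
Sxx = Σx² − (Σx)²/n = 1136 − 912.666667 = 223.333333
Sxy = Σxy − (Σx)(Σy)/n = 1629.28 − 1368.876667 = 260.403333
b = Sxy/Sxx = 260.403333/223.333333 = 1.165985
a = ȳ − b·x̄ = 18.498333 − 1.165985·12.333333 = 4.117851

4.12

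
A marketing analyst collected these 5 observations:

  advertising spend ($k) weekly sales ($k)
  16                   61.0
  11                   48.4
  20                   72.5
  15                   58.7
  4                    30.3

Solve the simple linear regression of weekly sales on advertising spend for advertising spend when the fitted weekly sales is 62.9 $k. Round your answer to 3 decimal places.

n = 5, Σx = 66, Σy = 270.9, Σxy = 3960.1, Σx² = 1018
Sxx = Σx² − (Σx)²/n = 1018 − 871.2 = 146.8
Sxy = Σxy − (Σx)(Σy)/n = 3960.1 − 3575.88 = 384.22
b = Sxy/Sxx = 384.22/146.8 = 2.617302
a = ȳ − b·x̄ = 54.18 − 2.617302·13.2 = 19.631608
Set a + b·x = 62.9: x = (62.9 − 19.631608) / 2.617302 = 16.531675

16.532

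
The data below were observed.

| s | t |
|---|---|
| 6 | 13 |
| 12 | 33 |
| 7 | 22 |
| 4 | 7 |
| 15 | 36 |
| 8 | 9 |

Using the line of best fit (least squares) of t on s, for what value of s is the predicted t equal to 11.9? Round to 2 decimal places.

n = 6, Σx = 52, Σy = 120, Σxy = 1268, Σx² = 534
Sxx = Σx² − (Σx)²/n = 534 − 450.666667 = 83.333333
Sxy = Σxy − (Σx)(Σy)/n = 1268 − 1040 = 228
b = Sxy/Sxx = 228/83.333333 = 2.736
a = ȳ − b·x̄ = 20 − 2.736·8.666667 = -3.712
Set a + b·x = 11.9: x = (11.9 − (-3.712)) / 2.736 = 5.706140

5.71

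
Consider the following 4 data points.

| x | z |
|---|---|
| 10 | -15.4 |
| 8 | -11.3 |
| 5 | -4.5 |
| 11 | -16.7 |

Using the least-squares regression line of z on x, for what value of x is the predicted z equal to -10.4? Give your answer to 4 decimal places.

n = 4, Σx = 34, Σy = -47.9, Σxy = -450.6, Σx² = 310
Sxx = Σx² − (Σx)²/n = 310 − 289 = 21
Sxy = Σxy − (Σx)(Σy)/n = -450.6 − (-407.15) = -43.45
b = Sxy/Sxx = -43.45/21 = -2.069048
a = ȳ − b·x̄ = -11.975 − (-2.069048)·8.5 = 5.611905
Set a + b·x = -10.4: x = (-10.4 − 5.611905) / (-2.069048) = 7.738780

7.7388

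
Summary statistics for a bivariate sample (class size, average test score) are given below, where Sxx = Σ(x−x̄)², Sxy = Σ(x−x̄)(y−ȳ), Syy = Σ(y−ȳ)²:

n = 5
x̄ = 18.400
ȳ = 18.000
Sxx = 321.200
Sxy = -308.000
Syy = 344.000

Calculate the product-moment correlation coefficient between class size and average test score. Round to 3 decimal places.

-0.927

r = Sxy/√(Sxx·Syy) = -308/√(110492.8) = -308/332.404573 = -0.926582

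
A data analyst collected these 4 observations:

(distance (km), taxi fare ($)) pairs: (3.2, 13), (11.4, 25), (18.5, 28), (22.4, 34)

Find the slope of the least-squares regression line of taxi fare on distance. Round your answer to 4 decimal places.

1.0213

n = 4, Σx = 55.5, Σy = 100, Σxy = 1606.2, Σx² = 984.21
Sxx = Σx² − (Σx)²/n = 984.21 − 770.0625 = 214.1475
Sxy = Σxy − (Σx)(Σy)/n = 1606.2 − 1387.5 = 218.7
b = Sxy/Sxx = 218.7/214.1475 = 1.021259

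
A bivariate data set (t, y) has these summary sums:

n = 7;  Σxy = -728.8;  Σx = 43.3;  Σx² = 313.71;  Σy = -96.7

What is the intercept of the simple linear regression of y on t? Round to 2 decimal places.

Sxx = Σx² − (Σx)²/n = 313.71 − 267.841429 = 45.868571
Sxy = Σxy − (Σx)(Σy)/n = -728.8 − (-598.158571) = -130.641429
b = Sxy/Sxx = -130.641429/45.868571 = -2.848169
a = ȳ − b·x̄ = -13.814286 − (-2.848169)·6.185714 = 3.803672

3.80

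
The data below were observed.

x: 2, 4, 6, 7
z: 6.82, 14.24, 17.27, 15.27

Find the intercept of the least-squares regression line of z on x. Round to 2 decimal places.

4.86

n = 4, Σx = 19, Σy = 53.6, Σxy = 281.11, Σx² = 105
Sxx = Σx² − (Σx)²/n = 105 − 90.25 = 14.75
Sxy = Σxy − (Σx)(Σy)/n = 281.11 − 254.6 = 26.51
b = Sxy/Sxx = 26.51/14.75 = 1.797288
a = ȳ − b·x̄ = 13.4 − 1.797288·4.75 = 4.862881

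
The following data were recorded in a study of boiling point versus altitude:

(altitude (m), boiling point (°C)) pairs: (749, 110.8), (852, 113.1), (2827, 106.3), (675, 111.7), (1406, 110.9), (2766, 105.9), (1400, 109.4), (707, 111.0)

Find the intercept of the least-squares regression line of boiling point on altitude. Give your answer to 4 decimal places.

113.6793

n = 8, Σx = 11382, Σy = 879.1, Σxy = 1235739.8, Σx² = 21821900
Sxx = Σx² − (Σx)²/n = 21821900 − 16193740.5 = 5628159.5
Sxy = Σxy − (Σx)(Σy)/n = 1235739.8 − 1250739.525 = -14999.725
b = Sxy/Sxx = -14999.725/5628159.5 = -0.002665
a = ȳ − b·x̄ = 109.8875 − (-0.002665)·1422.75 = 113.679301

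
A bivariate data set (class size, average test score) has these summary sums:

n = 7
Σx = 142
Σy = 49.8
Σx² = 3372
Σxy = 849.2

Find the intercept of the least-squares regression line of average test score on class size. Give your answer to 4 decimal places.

Sxx = Σx² − (Σx)²/n = 3372 − 2880.571429 = 491.428571
Sxy = Σxy − (Σx)(Σy)/n = 849.2 − 1010.228571 = -161.028571
b = Sxy/Sxx = -161.028571/491.428571 = -0.327674
a = ȳ − b·x̄ = 7.114286 − (-0.327674)·20.285714 = 13.761395

13.7614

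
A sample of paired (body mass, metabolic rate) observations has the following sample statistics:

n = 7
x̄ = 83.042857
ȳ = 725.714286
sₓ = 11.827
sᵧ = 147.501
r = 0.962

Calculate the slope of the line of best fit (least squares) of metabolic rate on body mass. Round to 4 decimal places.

11.9976

b = r · sᵧ/sₓ = 0.962 · 147.501/11.827 = 11.997629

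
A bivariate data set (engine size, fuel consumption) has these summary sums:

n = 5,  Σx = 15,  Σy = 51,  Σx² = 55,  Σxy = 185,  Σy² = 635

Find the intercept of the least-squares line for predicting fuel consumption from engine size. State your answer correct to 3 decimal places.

Sxx = Σx² − (Σx)²/n = 55 − 45 = 10
Sxy = Σxy − (Σx)(Σy)/n = 185 − 153 = 32
b = Sxy/Sxx = 32/10 = 3.2
a = ȳ − b·x̄ = 10.2 − 3.2·3 = 0.6

0.600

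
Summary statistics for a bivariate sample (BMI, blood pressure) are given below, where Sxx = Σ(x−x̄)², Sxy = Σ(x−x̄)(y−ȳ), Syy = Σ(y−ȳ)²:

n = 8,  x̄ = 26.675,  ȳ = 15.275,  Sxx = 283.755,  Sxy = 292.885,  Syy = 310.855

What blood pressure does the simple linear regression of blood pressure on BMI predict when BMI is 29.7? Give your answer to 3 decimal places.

b = Sxy/Sxx = 292.885/283.755 = 1.032176
a = ȳ − b·x̄ = 15.275 − 1.032176·26.675 = -12.258285
ŷ(29.7) = a + b·29.7 = -12.258285 + 1.032176·29.7 = 18.397331

18.397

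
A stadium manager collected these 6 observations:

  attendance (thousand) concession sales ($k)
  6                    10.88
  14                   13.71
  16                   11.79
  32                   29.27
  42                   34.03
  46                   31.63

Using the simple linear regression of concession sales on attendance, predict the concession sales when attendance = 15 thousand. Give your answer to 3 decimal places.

14.864

n = 6, Σx = 156, Σy = 131.31, Σxy = 4266.74, Σx² = 5392
Sxx = Σx² − (Σx)²/n = 5392 − 4056 = 1336
Sxy = Σxy − (Σx)(Σy)/n = 4266.74 − 3414.06 = 852.68
b = Sxy/Sxx = 852.68/1336 = 0.638234
a = ȳ − b·x̄ = 21.885 − 0.638234·26 = 5.290928
ŷ(15) = a + b·15 = 5.290928 + 0.638234·15 = 14.864431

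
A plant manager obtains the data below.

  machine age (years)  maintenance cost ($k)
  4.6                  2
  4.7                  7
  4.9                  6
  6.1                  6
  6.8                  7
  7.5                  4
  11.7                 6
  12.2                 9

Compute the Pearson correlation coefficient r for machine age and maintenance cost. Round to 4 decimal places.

0.4917

n = 8, Σx = 58.5, Σy = 47, Σxy = 365.7, Σx² = 492.69, Σy² = 307
Sxx = Σx² − (Σx)²/n = 492.69 − 427.78125 = 64.90875
Sxy = Σxy − (Σx)(Σy)/n = 365.7 − 343.6875 = 22.0125
Syy = Σy² − (Σy)²/n = 307 − 276.125 = 30.875
r = Sxy/√(Sxx·Syy) = 22.0125/√(2004.057656) = 22.0125/44.766703 = 0.491716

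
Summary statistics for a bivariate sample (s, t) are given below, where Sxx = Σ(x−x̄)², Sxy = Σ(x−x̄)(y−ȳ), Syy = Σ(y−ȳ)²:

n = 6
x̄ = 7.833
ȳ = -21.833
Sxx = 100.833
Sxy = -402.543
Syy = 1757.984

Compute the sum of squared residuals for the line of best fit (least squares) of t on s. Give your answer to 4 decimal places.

b = Sxy/Sxx = -402.543/100.833 = -3.992175
SSE = Syy − b·Sxy = 1757.984 − (-3.992175)·(-402.543) = 150.961826

150.9618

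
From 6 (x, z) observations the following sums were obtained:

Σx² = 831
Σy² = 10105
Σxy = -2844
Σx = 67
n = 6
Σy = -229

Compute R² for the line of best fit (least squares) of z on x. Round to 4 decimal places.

0.7277

Sxx = Σx² − (Σx)²/n = 831 − 748.166667 = 82.833333
Sxy = Σxy − (Σx)(Σy)/n = -2844 − (-2557.166667) = -286.833333
Syy = Σy² − (Σy)²/n = 10105 − 8740.166667 = 1364.833333
R² = Sxy²/(Sxx·Syy) = (-286.833333)²/(82.833333·1364.833333) = 0.727737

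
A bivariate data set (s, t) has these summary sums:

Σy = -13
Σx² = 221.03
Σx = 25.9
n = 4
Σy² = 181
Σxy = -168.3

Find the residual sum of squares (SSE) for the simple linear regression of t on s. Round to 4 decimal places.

Sxx = Σx² − (Σx)²/n = 221.03 − 167.7025 = 53.3275
Sxy = Σxy − (Σx)(Σy)/n = -168.3 − (-84.175) = -84.125
Syy = Σy² − (Σy)²/n = 181 − 42.25 = 138.75
b = Sxy/Sxx = -84.125/53.3275 = -1.577516
SSE = Syy − b·Sxy = 138.75 − (-1.577516)·(-84.125) = 6.041442

6.0414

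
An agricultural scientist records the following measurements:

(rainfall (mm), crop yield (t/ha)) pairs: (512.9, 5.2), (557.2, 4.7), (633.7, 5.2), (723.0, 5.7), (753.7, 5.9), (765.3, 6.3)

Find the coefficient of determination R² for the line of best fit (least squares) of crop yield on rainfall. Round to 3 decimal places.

0.766

n = 6, Σx = 3945.8, Σy = 33, Σxy = 21970.48, Σx² = 2651590.72, Σy² = 183.16
Sxx = Σx² − (Σx)²/n = 2651590.72 − 2594889.606667 = 56701.113333
Sxy = Σxy − (Σx)(Σy)/n = 21970.48 − 21701.9 = 268.58
Syy = Σy² − (Σy)²/n = 183.16 − 181.5 = 1.66
R² = Sxy²/(Sxx·Syy) = (268.58)²/(56701.113333·1.66) = 0.766386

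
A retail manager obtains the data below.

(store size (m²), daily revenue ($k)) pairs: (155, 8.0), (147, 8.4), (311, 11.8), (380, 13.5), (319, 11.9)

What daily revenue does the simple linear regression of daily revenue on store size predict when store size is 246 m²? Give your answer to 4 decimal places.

n = 5, Σx = 1312, Σy = 53.6, Σxy = 15070.7, Σx² = 388516
Sxx = Σx² − (Σx)²/n = 388516 − 344268.8 = 44247.2
Sxy = Σxy − (Σx)(Σy)/n = 15070.7 − 14064.64 = 1006.06
b = Sxy/Sxx = 1006.06/44247.2 = 0.022737
a = ȳ − b·x̄ = 10.72 − 0.022737·262.4 = 4.753744
ŷ(246) = a + b·246 = 4.753744 + 0.022737·246 = 10.347109

10.3471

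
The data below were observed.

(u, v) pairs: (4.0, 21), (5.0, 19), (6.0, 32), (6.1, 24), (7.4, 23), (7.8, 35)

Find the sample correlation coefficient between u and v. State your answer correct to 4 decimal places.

0.6347

n = 6, Σx = 36.3, Σy = 154, Σxy = 960.6, Σx² = 229.81, Σy² = 4156
Sxx = Σx² − (Σx)²/n = 229.81 − 219.615 = 10.195
Sxy = Σxy − (Σx)(Σy)/n = 960.6 − 931.7 = 28.9
Syy = Σy² − (Σy)²/n = 4156 − 3952.666667 = 203.333333
r = Sxy/√(Sxx·Syy) = 28.9/√(2072.983333) = 28.9/45.530027 = 0.634746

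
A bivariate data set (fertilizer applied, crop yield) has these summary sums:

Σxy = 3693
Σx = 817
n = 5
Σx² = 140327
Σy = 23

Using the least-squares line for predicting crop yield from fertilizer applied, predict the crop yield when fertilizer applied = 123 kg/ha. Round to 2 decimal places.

4.99

Sxx = Σx² − (Σx)²/n = 140327 − 133497.8 = 6829.2
Sxy = Σxy − (Σx)(Σy)/n = 3693 − 3758.2 = -65.2
b = Sxy/Sxx = -65.2/6829.2 = -0.009547
a = ȳ − b·x̄ = 4.6 − (-0.009547)·163.4 = 6.160019
ŷ(123) = a + b·123 = 6.160019 + (-0.009547)·123 = 4.985708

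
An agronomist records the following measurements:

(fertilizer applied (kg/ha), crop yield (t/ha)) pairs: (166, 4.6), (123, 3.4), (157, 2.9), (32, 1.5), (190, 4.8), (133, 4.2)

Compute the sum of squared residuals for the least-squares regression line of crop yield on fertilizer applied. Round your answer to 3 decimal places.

n = 6, Σx = 801, Σy = 21.4, Σxy = 3155.7, Σx² = 122147, Σy² = 84.06
Sxx = Σx² − (Σx)²/n = 122147 − 106933.5 = 15213.5
Sxy = Σxy − (Σx)(Σy)/n = 3155.7 − 2856.9 = 298.8
Syy = Σy² − (Σy)²/n = 84.06 − 76.326667 = 7.733333
b = Sxy/Sxx = 298.8/15213.5 = 0.019640
SSE = Syy − b·Sxy = 7.733333 − 0.019640·298.8 = 1.864767

1.865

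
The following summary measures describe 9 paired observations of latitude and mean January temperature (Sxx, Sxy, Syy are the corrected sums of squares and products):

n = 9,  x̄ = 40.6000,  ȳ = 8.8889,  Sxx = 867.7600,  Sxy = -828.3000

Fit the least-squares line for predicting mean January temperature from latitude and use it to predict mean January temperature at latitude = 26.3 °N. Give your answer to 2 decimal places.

b = Sxy/Sxx = -828.3/867.76 = -0.954527
a = ȳ − b·x̄ = 8.8889 − (-0.954527)·40.6 = 47.642680
ŷ(26.3) = a + b·26.3 = 47.642680 + (-0.954527)·26.3 = 22.538630

22.54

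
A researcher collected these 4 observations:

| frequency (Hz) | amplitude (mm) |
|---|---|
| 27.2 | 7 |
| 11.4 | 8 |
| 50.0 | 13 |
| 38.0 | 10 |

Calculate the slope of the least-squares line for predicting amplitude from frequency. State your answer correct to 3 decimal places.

0.135

n = 4, Σx = 126.6, Σy = 38, Σxy = 1311.6, Σx² = 4813.8
Sxx = Σx² − (Σx)²/n = 4813.8 − 4006.89 = 806.91
Sxy = Σxy − (Σx)(Σy)/n = 1311.6 − 1202.7 = 108.9
b = Sxy/Sxx = 108.9/806.91 = 0.134959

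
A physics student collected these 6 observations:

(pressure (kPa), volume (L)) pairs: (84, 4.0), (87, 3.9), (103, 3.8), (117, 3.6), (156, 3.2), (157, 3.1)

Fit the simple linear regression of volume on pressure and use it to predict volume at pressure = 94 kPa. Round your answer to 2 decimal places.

n = 6, Σx = 704, Σy = 21.6, Σxy = 2473.8, Σx² = 87908
Sxx = Σx² − (Σx)²/n = 87908 − 82602.666667 = 5305.333333
Sxy = Σxy − (Σx)(Σy)/n = 2473.8 − 2534.4 = -60.6
b = Sxy/Sxx = -60.6/5305.333333 = -0.011422
a = ȳ − b·x̄ = 3.6 − (-0.011422)·117.333333 = 4.940236
ŷ(94) = a + b·94 = 4.940236 + (-0.011422)·94 = 3.866524

3.87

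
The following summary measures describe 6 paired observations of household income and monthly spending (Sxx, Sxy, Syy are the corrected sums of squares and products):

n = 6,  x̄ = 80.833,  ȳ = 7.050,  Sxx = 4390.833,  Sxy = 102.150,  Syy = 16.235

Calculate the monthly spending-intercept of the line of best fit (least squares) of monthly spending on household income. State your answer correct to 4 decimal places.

b = Sxy/Sxx = 102.15/4390.833 = 0.023264
a = ȳ − b·x̄ = 7.05 − 0.023264·80.833 = 5.169471

5.1695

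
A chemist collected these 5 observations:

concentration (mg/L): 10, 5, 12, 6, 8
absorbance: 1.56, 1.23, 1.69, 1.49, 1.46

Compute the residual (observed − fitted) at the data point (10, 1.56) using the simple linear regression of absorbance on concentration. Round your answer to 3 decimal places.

n = 5, Σx = 41, Σy = 7.43, Σxy = 62.65, Σx² = 369
Sxx = Σx² − (Σx)²/n = 369 − 336.2 = 32.8
Sxy = Σxy − (Σx)(Σy)/n = 62.65 − 60.926 = 1.724
b = Sxy/Sxx = 1.724/32.8 = 0.052561
a = ȳ − b·x̄ = 1.486 − 0.052561·8.2 = 1.055
ŷ(10) = 1.055 + 0.052561·10 = 1.580610
residual = y − ŷ = 1.56 − 1.580610 = -0.020610

-0.021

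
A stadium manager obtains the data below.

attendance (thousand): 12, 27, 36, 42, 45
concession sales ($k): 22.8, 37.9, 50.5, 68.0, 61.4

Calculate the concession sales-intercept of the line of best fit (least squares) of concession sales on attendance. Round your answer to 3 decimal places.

n = 5, Σx = 162, Σy = 240.6, Σxy = 8733.9, Σx² = 5958
Sxx = Σx² − (Σx)²/n = 5958 − 5248.8 = 709.2
Sxy = Σxy − (Σx)(Σy)/n = 8733.9 − 7795.44 = 938.46
b = Sxy/Sxx = 938.46/709.2 = 1.323266
a = ȳ − b·x̄ = 48.12 − 1.323266·32.4 = 5.246193

5.246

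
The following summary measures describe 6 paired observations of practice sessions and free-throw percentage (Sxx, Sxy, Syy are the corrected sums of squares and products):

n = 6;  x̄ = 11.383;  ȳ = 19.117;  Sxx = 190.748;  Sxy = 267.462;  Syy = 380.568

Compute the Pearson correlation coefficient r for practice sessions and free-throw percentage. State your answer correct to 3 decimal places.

r = Sxy/√(Sxx·Syy) = 267.462/√(72592.584864) = 267.462/269.430111 = 0.992695

0.993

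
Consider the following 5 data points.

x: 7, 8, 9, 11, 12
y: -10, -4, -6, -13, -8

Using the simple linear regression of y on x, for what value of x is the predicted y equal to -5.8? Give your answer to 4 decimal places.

5.1000

n = 5, Σx = 47, Σy = -41, Σxy = -395, Σx² = 459
Sxx = Σx² − (Σx)²/n = 459 − 441.8 = 17.2
Sxy = Σxy − (Σx)(Σy)/n = -395 − (-385.4) = -9.6
b = Sxy/Sxx = -9.6/17.2 = -0.558140
a = ȳ − b·x̄ = -8.2 − (-0.558140)·9.4 = -2.953488
Set a + b·x = -5.8: x = (-5.8 − (-2.953488)) / (-0.558140) = 5.1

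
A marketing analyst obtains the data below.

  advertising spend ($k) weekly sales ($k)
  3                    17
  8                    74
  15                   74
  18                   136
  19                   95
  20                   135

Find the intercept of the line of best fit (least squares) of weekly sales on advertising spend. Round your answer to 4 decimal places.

8.3570

n = 6, Σx = 83, Σy = 531, Σxy = 8706, Σx² = 1383
Sxx = Σx² − (Σx)²/n = 1383 − 1148.166667 = 234.833333
Sxy = Σxy − (Σx)(Σy)/n = 8706 − 7345.5 = 1360.5
b = Sxy/Sxx = 1360.5/234.833333 = 5.793471
a = ȳ − b·x̄ = 88.5 − 5.793471·13.833333 = 8.356991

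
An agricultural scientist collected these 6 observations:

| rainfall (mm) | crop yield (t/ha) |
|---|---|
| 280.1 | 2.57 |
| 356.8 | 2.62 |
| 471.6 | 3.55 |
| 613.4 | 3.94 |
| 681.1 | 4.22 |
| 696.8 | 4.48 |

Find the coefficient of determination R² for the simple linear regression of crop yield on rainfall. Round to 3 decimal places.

n = 6, Σx = 3099.8, Σy = 21.38, Σxy = 11741.555, Σx² = 1753855.82, Σy² = 79.4742
Sxx = Σx² − (Σx)²/n = 1753855.82 − 1601460.006667 = 152395.813333
Sxy = Σxy − (Σx)(Σy)/n = 11741.555 − 11045.620667 = 695.934333
Syy = Σy² − (Σy)²/n = 79.4742 − 76.184067 = 3.290133
R² = Sxy²/(Sxx·Syy) = (695.934333)²/(152395.813333·3.290133) = 0.965940

0.966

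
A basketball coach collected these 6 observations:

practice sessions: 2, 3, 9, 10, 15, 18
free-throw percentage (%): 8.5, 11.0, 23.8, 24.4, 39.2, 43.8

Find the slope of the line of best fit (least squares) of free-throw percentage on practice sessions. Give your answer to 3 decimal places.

2.248

n = 6, Σx = 57, Σy = 150.7, Σxy = 1884.6, Σx² = 743
Sxx = Σx² − (Σx)²/n = 743 − 541.5 = 201.5
Sxy = Σxy − (Σx)(Σy)/n = 1884.6 − 1431.65 = 452.95
b = Sxy/Sxx = 452.95/201.5 = 2.247891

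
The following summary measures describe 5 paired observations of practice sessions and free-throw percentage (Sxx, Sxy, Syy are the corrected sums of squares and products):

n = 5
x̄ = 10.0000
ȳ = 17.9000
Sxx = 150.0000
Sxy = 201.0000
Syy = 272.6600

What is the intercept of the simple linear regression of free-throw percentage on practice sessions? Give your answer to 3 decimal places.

b = Sxy/Sxx = 201/150 = 1.34
a = ȳ − b·x̄ = 17.9 − 1.34·10 = 4.5

4.500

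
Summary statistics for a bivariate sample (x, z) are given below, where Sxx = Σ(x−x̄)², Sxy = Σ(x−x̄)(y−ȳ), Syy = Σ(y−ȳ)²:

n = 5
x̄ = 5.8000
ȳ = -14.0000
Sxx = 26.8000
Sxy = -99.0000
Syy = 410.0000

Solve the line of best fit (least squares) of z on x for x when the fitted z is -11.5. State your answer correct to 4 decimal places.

b = Sxy/Sxx = -99/26.8 = -3.694030
a = ȳ − b·x̄ = -14 − (-3.694030)·5.8 = 7.425373
Set a + b·x = -11.5: x = (-11.5 − 7.425373) / (-3.694030) = 5.123232

5.1232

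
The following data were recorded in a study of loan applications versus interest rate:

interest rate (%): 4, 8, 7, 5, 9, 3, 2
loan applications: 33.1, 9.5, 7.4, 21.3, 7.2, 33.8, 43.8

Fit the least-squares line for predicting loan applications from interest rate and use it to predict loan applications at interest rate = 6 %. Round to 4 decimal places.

n = 7, Σx = 38, Σy = 156.1, Σxy = 620.5, Σx² = 248
Sxx = Σx² − (Σx)²/n = 248 − 206.285714 = 41.714286
Sxy = Σxy − (Σx)(Σy)/n = 620.5 − 847.4 = -226.9
b = Sxy/Sxx = -226.9/41.714286 = -5.439384
a = ȳ − b·x̄ = 22.3 − (-5.439384)·5.428571 = 51.828082
ŷ(6) = a + b·6 = 51.828082 + (-5.439384)·6 = 19.191781

19.1918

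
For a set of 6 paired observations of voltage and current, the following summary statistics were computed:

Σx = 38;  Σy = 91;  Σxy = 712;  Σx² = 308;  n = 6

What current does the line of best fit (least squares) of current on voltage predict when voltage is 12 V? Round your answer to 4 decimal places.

Sxx = Σx² − (Σx)²/n = 308 − 240.666667 = 67.333333
Sxy = Σxy − (Σx)(Σy)/n = 712 − 576.333333 = 135.666667
b = Sxy/Sxx = 135.666667/67.333333 = 2.014851
a = ȳ − b·x̄ = 15.166667 − 2.014851·6.333333 = 2.405941
ŷ(12) = a + b·12 = 2.405941 + 2.014851·12 = 26.584158

26.5842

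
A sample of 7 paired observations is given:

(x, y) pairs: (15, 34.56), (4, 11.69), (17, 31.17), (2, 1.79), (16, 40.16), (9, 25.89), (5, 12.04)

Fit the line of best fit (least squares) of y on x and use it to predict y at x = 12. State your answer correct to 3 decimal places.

n = 7, Σx = 68, Σy = 157.3, Σxy = 2034.4, Σx² = 896
Sxx = Σx² − (Σx)²/n = 896 − 660.571429 = 235.428571
Sxy = Σxy − (Σx)(Σy)/n = 2034.4 − 1528.057143 = 506.342857
b = Sxy/Sxx = 506.342857/235.428571 = 2.150728
a = ȳ − b·x̄ = 22.471429 − 2.150728·9.714286 = 1.578641
ŷ(12) = a + b·12 = 1.578641 + 2.150728·12 = 27.387379

27.387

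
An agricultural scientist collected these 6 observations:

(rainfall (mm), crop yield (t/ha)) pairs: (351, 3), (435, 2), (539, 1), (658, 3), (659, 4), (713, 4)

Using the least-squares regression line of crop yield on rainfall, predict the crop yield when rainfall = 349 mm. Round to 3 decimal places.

n = 6, Σx = 3355, Σy = 17, Σxy = 9924, Σx² = 1978561
Sxx = Σx² − (Σx)²/n = 1978561 − 1876004.166667 = 102556.833333
Sxy = Σxy − (Σx)(Σy)/n = 9924 − 9505.833333 = 418.166667
b = Sxy/Sxx = 418.166667/102556.833333 = 0.004077
a = ȳ − b·x̄ = 2.833333 − 0.004077·559.166667 = 0.553379
ŷ(349) = a + b·349 = 0.553379 + 0.004077·349 = 1.976397

1.976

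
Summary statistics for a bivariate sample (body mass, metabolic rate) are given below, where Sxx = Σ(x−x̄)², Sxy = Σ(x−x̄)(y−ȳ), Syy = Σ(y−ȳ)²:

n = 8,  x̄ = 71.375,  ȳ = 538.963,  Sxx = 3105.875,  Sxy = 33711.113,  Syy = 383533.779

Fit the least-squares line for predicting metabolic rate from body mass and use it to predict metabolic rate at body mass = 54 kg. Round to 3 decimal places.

b = Sxy/Sxx = 33711.113/3105.875 = 10.853983
a = ȳ − b·x̄ = 538.963 − 10.853983·71.375 = -235.740003
ŷ(54) = a + b·54 = -235.740003 + 10.853983·54 = 350.375053

350.375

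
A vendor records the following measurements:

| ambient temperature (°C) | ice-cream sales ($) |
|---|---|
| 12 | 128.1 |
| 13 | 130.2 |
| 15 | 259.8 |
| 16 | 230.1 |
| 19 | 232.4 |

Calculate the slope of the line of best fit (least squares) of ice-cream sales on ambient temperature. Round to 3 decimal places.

17.167

n = 5, Σx = 75, Σy = 980.6, Σxy = 15224, Σx² = 1155
Sxx = Σx² − (Σx)²/n = 1155 − 1125 = 30
Sxy = Σxy − (Σx)(Σy)/n = 15224 − 14709 = 515
b = Sxy/Sxx = 515/30 = 17.166667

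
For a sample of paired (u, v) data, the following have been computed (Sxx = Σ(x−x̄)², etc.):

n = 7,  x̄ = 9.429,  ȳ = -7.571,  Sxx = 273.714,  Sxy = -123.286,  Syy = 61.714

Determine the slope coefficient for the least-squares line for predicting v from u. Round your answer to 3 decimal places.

b = Sxy/Sxx = -123.286/273.714 = -0.450419

-0.450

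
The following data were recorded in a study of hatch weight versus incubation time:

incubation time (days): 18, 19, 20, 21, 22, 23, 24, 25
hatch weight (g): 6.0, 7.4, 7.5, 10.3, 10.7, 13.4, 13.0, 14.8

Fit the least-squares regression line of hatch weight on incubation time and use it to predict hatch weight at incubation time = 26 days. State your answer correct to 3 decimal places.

16.157

n = 8, Σx = 172, Σy = 83.1, Σxy = 1840.5, Σx² = 3740
Sxx = Σx² − (Σx)²/n = 3740 − 3698 = 42
Sxy = Σxy − (Σx)(Σy)/n = 1840.5 − 1786.65 = 53.85
b = Sxy/Sxx = 53.85/42 = 1.282143
a = ȳ − b·x̄ = 10.3875 − 1.282143·21.5 = -17.178571
ŷ(26) = a + b·26 = -17.178571 + 1.282143·26 = 16.157143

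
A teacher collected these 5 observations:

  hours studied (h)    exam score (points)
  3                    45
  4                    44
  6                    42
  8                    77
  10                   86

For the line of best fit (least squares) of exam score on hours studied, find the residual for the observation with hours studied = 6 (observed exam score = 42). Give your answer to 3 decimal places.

-15.482

n = 5, Σx = 31, Σy = 294, Σxy = 2039, Σx² = 225
Sxx = Σx² − (Σx)²/n = 225 − 192.2 = 32.8
Sxy = Σxy − (Σx)(Σy)/n = 2039 − 1822.8 = 216.2
b = Sxy/Sxx = 216.2/32.8 = 6.591463
a = ȳ − b·x̄ = 58.8 − 6.591463·6.2 = 17.932927
ŷ(6) = 17.932927 + 6.591463·6 = 57.481707
residual = y − ŷ = 42 − 57.481707 = -15.481707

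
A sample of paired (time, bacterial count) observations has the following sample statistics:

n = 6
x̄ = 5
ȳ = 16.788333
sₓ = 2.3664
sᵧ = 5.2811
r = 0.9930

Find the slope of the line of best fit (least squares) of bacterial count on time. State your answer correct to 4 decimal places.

b = r · sᵧ/sₓ = 0.993 · 5.2811/2.3664 = 2.216080

2.2161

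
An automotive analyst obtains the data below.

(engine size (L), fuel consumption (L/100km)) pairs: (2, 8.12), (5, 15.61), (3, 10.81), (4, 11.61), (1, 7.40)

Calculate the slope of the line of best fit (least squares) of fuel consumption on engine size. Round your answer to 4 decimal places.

1.9910

n = 5, Σx = 15, Σy = 53.55, Σxy = 180.56, Σx² = 55
Sxx = Σx² − (Σx)²/n = 55 − 45 = 10
Sxy = Σxy − (Σx)(Σy)/n = 180.56 − 160.65 = 19.91
b = Sxy/Sxx = 19.91/10 = 1.991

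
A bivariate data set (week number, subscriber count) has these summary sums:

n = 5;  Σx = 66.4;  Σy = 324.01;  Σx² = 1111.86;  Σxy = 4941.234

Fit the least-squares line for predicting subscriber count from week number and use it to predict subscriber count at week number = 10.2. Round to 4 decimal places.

Sxx = Σx² − (Σx)²/n = 1111.86 − 881.792 = 230.068
Sxy = Σxy − (Σx)(Σy)/n = 4941.234 − 4302.8528 = 638.3812
b = Sxy/Sxx = 638.3812/230.068 = 2.774750
a = ȳ − b·x̄ = 64.802 − 2.774750·13.28 = 27.953319
ŷ(10.2) = a + b·10.2 = 27.953319 + 2.774750·10.2 = 56.255770

56.2558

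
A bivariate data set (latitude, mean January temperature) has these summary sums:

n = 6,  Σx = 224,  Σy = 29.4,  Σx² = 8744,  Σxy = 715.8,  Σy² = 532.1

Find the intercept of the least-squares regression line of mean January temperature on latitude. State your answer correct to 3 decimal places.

Sxx = Σx² − (Σx)²/n = 8744 − 8362.666667 = 381.333333
Sxy = Σxy − (Σx)(Σy)/n = 715.8 − 1097.6 = -381.8
b = Sxy/Sxx = -381.8/381.333333 = -1.001224
a = ȳ − b·x̄ = 4.9 − (-1.001224)·37.333333 = 42.279021

42.279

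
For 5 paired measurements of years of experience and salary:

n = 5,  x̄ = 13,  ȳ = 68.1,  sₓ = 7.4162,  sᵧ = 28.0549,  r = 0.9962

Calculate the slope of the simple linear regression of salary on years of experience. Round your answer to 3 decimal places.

b = r · sᵧ/sₓ = 0.9962 · 28.0549/7.4162 = 3.768546

3.769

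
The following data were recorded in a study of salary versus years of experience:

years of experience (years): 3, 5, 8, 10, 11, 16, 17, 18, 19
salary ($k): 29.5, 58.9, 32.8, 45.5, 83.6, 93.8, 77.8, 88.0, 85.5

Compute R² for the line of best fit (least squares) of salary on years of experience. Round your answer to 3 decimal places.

0.685

n = 9, Σx = 107, Σy = 595.4, Σxy = 8051.9, Σx² = 1549, Σy² = 44380.04
Sxx = Σx² − (Σx)²/n = 1549 − 1272.111111 = 276.888889
Sxy = Σxy − (Σx)(Σy)/n = 8051.9 − 7078.644444 = 973.255556
Syy = Σy² − (Σy)²/n = 44380.04 − 39389.017778 = 4991.022222
R² = Sxy²/(Sxx·Syy) = (973.255556)²/(276.888889·4991.022222) = 0.685423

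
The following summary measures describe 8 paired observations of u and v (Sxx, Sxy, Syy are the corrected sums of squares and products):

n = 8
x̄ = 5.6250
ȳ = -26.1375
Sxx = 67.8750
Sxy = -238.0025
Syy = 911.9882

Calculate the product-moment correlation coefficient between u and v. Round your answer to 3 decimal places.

r = Sxy/√(Sxx·Syy) = -238.0025/√(61901.199075) = -238.0025/248.799516 = -0.956604

-0.957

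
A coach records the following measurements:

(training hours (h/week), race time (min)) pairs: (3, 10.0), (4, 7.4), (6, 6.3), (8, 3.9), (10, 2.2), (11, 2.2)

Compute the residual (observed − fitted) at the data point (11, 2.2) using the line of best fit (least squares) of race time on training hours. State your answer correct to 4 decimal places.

0.6513

n = 6, Σx = 42, Σy = 32, Σxy = 174.8, Σx² = 346
Sxx = Σx² − (Σx)²/n = 346 − 294 = 52
Sxy = Σxy − (Σx)(Σy)/n = 174.8 − 224 = -49.2
b = Sxy/Sxx = -49.2/52 = -0.946154
a = ȳ − b·x̄ = 5.333333 − (-0.946154)·7 = 11.956410
ŷ(11) = 11.956410 + (-0.946154)·11 = 1.548718
residual = y − ŷ = 2.2 − 1.548718 = 0.651282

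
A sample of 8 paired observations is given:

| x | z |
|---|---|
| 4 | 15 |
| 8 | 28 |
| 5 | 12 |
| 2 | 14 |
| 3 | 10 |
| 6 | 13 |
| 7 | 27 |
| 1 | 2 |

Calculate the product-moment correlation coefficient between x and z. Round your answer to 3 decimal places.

n = 8, Σx = 36, Σy = 121, Σxy = 671, Σx² = 204, Σy² = 2351
Sxx = Σx² − (Σx)²/n = 204 − 162 = 42
Sxy = Σxy − (Σx)(Σy)/n = 671 − 544.5 = 126.5
Syy = Σy² − (Σy)²/n = 2351 − 1830.125 = 520.875
r = Sxy/√(Sxx·Syy) = 126.5/√(21876.75) = 126.5/147.907911 = 0.855262

0.855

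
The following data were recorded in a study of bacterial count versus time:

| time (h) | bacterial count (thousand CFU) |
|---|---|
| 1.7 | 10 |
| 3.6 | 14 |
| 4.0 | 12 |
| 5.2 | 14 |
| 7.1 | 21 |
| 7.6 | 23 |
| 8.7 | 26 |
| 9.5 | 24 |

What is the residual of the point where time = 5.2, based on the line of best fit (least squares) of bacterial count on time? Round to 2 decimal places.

-2.43

n = 8, Σx = 47.4, Σy = 144, Σxy = 966.3, Σx² = 333
Sxx = Σx² − (Σx)²/n = 333 − 280.845 = 52.155
Sxy = Σxy − (Σx)(Σy)/n = 966.3 − 853.2 = 113.1
b = Sxy/Sxx = 113.1/52.155 = 2.168536
a = ȳ − b·x̄ = 18 − 2.168536·5.925 = 5.151424
ŷ(5.2) = 5.151424 + 2.168536·5.2 = 16.427811
residual = y − ŷ = 14 − 16.427811 = -2.427811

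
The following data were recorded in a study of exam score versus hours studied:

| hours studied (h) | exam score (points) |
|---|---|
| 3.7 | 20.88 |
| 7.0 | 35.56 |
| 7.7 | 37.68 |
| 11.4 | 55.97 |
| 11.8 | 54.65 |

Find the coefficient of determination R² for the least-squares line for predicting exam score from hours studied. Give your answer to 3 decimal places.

0.994

n = 5, Σx = 41.6, Σy = 204.74, Σxy = 1899.24, Σx² = 391.18, Σy² = 9239.5338
Sxx = Σx² − (Σx)²/n = 391.18 − 346.112 = 45.068
Sxy = Σxy − (Σx)(Σy)/n = 1899.24 − 1703.4368 = 195.8032
Syy = Σy² − (Σy)²/n = 9239.5338 − 8383.69352 = 855.84028
R² = Sxy²/(Sxx·Syy) = (195.8032)²/(45.068·855.84028) = 0.993982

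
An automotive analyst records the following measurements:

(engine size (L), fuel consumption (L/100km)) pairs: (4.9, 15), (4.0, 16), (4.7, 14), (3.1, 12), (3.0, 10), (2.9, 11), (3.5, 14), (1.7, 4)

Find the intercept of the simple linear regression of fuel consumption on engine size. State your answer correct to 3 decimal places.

0.833

n = 8, Σx = 27.8, Σy = 96, Σxy = 358.2, Σx² = 104.26
Sxx = Σx² − (Σx)²/n = 104.26 − 96.605 = 7.655
Sxy = Σxy − (Σx)(Σy)/n = 358.2 − 333.6 = 24.6
b = Sxy/Sxx = 24.6/7.655 = 3.213586
a = ȳ − b·x̄ = 12 − 3.213586·3.475 = 0.832789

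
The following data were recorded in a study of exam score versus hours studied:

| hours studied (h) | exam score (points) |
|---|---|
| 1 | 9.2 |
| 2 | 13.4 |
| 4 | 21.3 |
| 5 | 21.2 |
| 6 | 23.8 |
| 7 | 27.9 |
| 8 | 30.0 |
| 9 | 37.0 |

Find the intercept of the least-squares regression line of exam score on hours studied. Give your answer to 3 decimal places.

6.577

n = 8, Σx = 42, Σy = 183.8, Σxy = 1138.3, Σx² = 276
Sxx = Σx² − (Σx)²/n = 276 − 220.5 = 55.5
Sxy = Σxy − (Σx)(Σy)/n = 1138.3 − 964.95 = 173.35
b = Sxy/Sxx = 173.35/55.5 = 3.123423
a = ȳ − b·x̄ = 22.975 − 3.123423·5.25 = 6.577027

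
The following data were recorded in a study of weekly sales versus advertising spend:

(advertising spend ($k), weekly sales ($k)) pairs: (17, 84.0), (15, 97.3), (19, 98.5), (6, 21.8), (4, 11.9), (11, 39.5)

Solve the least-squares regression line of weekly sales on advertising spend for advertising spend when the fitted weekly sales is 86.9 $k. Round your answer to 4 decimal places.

n = 6, Σx = 72, Σy = 353, Σxy = 5371.9, Σx² = 1048
Sxx = Σx² − (Σx)²/n = 1048 − 864 = 184
Sxy = Σxy − (Σx)(Σy)/n = 5371.9 − 4236 = 1135.9
b = Sxy/Sxx = 1135.9/184 = 6.173370
a = ȳ − b·x̄ = 58.833333 − 6.173370·12 = -15.247101
Set a + b·x = 86.9: x = (86.9 − (-15.247101)) / 6.173370 = 16.546410

16.5464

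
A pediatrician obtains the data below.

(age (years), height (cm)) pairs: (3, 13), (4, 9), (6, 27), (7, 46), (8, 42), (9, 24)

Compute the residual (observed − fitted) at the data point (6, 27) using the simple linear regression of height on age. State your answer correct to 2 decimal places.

0.90

n = 6, Σx = 37, Σy = 161, Σxy = 1111, Σx² = 255
Sxx = Σx² − (Σx)²/n = 255 − 228.166667 = 26.833333
Sxy = Σxy − (Σx)(Σy)/n = 1111 − 992.833333 = 118.166667
b = Sxy/Sxx = 118.166667/26.833333 = 4.403727
a = ȳ − b·x̄ = 26.833333 − 4.403727·6.166667 = -0.322981
ŷ(6) = -0.322981 + 4.403727·6 = 26.099379
residual = y − ŷ = 27 − 26.099379 = 0.900621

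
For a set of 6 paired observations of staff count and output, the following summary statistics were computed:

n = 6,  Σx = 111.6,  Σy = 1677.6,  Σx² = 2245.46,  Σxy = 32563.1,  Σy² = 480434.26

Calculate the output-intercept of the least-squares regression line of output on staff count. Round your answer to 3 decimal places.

130.565

Sxx = Σx² − (Σx)²/n = 2245.46 − 2075.76 = 169.7
Sxy = Σxy − (Σx)(Σy)/n = 32563.1 − 31203.36 = 1359.74
b = Sxy/Sxx = 1359.74/169.7 = 8.012610
a = ȳ − b·x̄ = 279.6 − 8.012610·18.6 = 130.565445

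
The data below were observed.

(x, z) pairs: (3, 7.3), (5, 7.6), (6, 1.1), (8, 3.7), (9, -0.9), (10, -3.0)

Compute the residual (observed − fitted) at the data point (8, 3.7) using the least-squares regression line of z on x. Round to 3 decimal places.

2.740

n = 6, Σx = 41, Σy = 15.8, Σxy = 58, Σx² = 315
Sxx = Σx² − (Σx)²/n = 315 − 280.166667 = 34.833333
Sxy = Σxy − (Σx)(Σy)/n = 58 − 107.966667 = -49.966667
b = Sxy/Sxx = -49.966667/34.833333 = -1.434450
a = ȳ − b·x̄ = 2.633333 − (-1.434450)·6.833333 = 12.435407
ŷ(8) = 12.435407 + (-1.434450)·8 = 0.959809
residual = y − ŷ = 3.7 − 0.959809 = 2.740191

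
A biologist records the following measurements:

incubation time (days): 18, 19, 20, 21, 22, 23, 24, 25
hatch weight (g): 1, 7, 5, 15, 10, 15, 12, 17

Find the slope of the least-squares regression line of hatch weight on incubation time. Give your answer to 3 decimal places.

1.929

n = 8, Σx = 172, Σy = 82, Σxy = 1844, Σx² = 3740
Sxx = Σx² − (Σx)²/n = 3740 − 3698 = 42
Sxy = Σxy − (Σx)(Σy)/n = 1844 − 1763 = 81
b = Sxy/Sxx = 81/42 = 1.928571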